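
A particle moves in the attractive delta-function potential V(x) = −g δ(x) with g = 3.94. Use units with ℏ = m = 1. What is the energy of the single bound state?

E = -7.76

For x ≠ 0 the bound state is ψ ∝ e^{−κ|x|}; integrating the TISE across the delta gives the cusp condition 2κ = 2mg/ℏ², so κ = 3.940.
Then E = −ℏ²κ²/(2m) = −mg²/(2ℏ²) = -7.762.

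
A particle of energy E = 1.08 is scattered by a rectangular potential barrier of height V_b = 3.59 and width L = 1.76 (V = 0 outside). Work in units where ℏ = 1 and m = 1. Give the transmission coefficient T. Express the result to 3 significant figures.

T = 0.00126

Since E < V_b the interior solution is evanescent with decay constant κ = √(2m(V_b − E))/ℏ = 2.241.
κL = 3.943, sinh(κL) = 25.79.
Matching ψ, ψ′ at both faces gives T = [1 + V_b² sinh²(κL) / (4E(V_b − E))]⁻¹ = 1/791.3 = 0.00126.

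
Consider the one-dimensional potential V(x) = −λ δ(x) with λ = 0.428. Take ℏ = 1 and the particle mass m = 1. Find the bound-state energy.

For x ≠ 0 the bound state is ψ ∝ e^{−κ|x|}; integrating the TISE across the delta gives the cusp condition 2κ = 2mλ/ℏ², so κ = 0.4280.
Then E = −ℏ²κ²/(2m) = −mλ²/(2ℏ²) = -0.09159.

E = -0.0916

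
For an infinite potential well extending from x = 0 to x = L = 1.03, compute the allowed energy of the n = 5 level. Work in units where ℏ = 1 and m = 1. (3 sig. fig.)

E = 116

The infinite-well eigenfunctions ψ_n = √(2/L) sin(nπx/L) vanish at both walls, giving E_n = n²π²ℏ²/(2mL²).
E_5 = 5² × π² / (2 × 1 × 1.03²) = 116.3.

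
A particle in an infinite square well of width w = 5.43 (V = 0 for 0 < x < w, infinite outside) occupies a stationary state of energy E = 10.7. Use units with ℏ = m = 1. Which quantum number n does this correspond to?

n = 8

For an infinite well E_n = n²π²ℏ²/(2mw²), so n = (w/πℏ)√(2mE).
n = (5.43/π) × √(2 × 1 × 10.7) = 7.996 → n = 8.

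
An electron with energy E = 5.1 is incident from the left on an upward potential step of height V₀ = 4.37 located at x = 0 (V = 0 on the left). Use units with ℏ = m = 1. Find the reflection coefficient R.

R = 0.203

The wavenumbers are k₁ = √(2mE)/ℏ = 3.194 on the left and k₂ = √(2m(E − V₀))/ℏ = 1.208 on the right.
Matching ψ and ψ′ at x = 0 gives r = (k₁ − k₂)/(k₁ + k₂), so R = r² = 0.2034 and T = 1 − R = 0.7966.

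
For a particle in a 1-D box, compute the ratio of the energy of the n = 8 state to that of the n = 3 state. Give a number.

7.11111

E_n = n²π²ℏ²/(2mL²) so the ratio is n₂²/n₁² = 64/9 = 7.11111.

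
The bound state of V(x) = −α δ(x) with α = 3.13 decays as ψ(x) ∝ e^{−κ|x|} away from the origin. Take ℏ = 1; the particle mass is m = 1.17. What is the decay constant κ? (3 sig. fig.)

Integrating the TISE across x = 0 gives the cusp condition ψ'(0⁺) − ψ'(0⁻) = −(2mα/ℏ²)ψ(0).
With ψ ∝ e^{−κ|x|} this yields −2κ = −2mα/ℏ², so κ = mα/ℏ² = 3.662.

κ = 3.66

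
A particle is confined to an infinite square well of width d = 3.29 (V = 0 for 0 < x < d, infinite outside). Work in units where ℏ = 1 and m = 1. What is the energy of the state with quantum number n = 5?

E = 11.4

Requiring ψ(0) = ψ(d) = 0 quantises k = nπ/d, hence E_n = ℏ²k²/2m = n²π²ℏ²/(2md²).
E_5 = 5² × π² / (2 × 1 × 3.29²) = 11.40.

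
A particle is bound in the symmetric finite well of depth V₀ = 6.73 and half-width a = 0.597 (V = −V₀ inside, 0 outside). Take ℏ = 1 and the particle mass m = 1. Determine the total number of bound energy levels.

Define the well-strength parameter z₀ = (a/ℏ)√(2mV₀) = 0.597 × √(2·1·6.73) = 2.190.
A new bound state (alternating even/odd) appears each time z₀ passes a multiple of π/2, so N = ⌊2z₀/π⌋ + 1 = ⌊1.394⌋ + 1 = 2.

N = 2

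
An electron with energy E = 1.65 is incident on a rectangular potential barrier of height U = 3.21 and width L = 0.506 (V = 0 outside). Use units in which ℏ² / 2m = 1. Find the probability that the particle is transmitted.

T = 0.687

Since E < U the interior solution is evanescent with decay constant κ = √(2m(U − E))/ℏ = 1.249.
κL = 0.6320, sinh(κL) = 0.6749.
Matching ψ, ψ′ at both faces gives T = [1 + U² sinh²(κL) / (4E(U − E))]⁻¹ = 1/1.456 = 0.687.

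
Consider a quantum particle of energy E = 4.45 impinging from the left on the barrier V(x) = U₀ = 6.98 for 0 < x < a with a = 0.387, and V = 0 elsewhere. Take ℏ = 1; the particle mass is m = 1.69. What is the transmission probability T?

E < U₀: inside the barrier ψ ∝ e^{±κx} with κ = √(2m(U₀ − E))/ℏ = 2.924.
κa = 1.132, sinh(κa) = 1.389.
The exact tunnelling result is T⁻¹ = 1 + U₀² sinh²(κa) / [4E(U₀ − E)] = 3.088, so T = 0.324.

T = 0.324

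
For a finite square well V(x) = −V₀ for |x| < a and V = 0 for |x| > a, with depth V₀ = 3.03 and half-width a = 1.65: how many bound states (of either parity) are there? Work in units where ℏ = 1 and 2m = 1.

N = 2

Define the well-strength parameter z₀ = (a/ℏ)√(2mV₀) = 1.65 × √(2·0.5·3.03) = 2.872.
The even/odd transcendental equations gain one root per π/2 in z₀, giving N = 1 + ⌊2z₀/π⌋ = 1 + ⌊1.828⌋ = 2.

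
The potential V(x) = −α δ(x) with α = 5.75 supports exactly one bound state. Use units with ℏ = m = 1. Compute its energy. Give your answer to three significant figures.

E = -16.5

The bound state is ψ(x) = √κ e^{−κ|x|}. The derivative jump ψ'(0⁺) − ψ'(0⁻) = −(2mα/ℏ²)ψ(0) fixes κ = mα/ℏ² = 5.750.
Then E = −ℏ²κ²/(2m) = −mα²/(2ℏ²) = -16.53.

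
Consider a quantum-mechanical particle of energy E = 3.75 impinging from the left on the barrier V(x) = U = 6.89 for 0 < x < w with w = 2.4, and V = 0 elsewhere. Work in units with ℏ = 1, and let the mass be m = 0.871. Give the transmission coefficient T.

E < U: inside the barrier ψ ∝ e^{±κx} with κ = √(2m(U − E))/ℏ = 2.339.
κw = 5.613, sinh(κw) = 137.0.
The exact tunnelling result is T⁻¹ = 1 + U² sinh²(κw) / [4E(U − E)] = 18920, so T = 0.0000529.

T = 0.0000529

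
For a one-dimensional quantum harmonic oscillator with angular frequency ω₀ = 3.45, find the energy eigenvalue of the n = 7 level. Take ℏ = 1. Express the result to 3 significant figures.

E = 25.9

Using E_n = (n + ½)ℏω₀: E_7 = 7.5 × 3.45 = 25.88.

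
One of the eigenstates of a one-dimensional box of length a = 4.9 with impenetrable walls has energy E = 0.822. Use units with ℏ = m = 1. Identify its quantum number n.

From E_n = n²π²ℏ²/(2ma²) invert to n = √(2ma²E)/(πℏ).
n = (4.9/π) × √(2 × 1 × 0.822) = 2.000 → n = 2.

n = 2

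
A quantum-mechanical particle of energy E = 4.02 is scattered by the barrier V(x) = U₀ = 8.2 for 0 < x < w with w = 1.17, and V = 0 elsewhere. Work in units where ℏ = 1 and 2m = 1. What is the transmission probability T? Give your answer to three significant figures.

Since E < U₀ the interior solution is evanescent with decay constant κ = √(2m(U₀ − E))/ℏ = 2.045.
κw = 2.392, sinh(κw) = 5.422.
Matching ψ, ψ′ at both faces gives T = [1 + U₀² sinh²(κw) / (4E(U₀ − E))]⁻¹ = 1/30.41 = 0.0329.

T = 0.0329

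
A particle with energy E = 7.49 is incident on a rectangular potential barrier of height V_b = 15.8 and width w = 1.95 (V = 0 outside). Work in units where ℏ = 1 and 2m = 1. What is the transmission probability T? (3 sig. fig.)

T = 0.0000523

Since E < V_b the interior solution is evanescent with decay constant κ = √(2m(V_b − E))/ℏ = 2.883.
κw = 5.621, sinh(κw) = 138.1.
The exact tunnelling result is T⁻¹ = 1 + V_b² sinh²(κw) / [4E(V_b − E)] = 19130, so T = 0.0000523.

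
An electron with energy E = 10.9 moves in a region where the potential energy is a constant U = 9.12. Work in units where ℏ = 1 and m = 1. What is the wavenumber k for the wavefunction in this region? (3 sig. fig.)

k = 1.89

With E > U the solution is oscillatory, ψ ∝ e^{±ikx} with k = √(2m(E − U))/ℏ.
k = √(2 × 1 × 1.78) = 1.887.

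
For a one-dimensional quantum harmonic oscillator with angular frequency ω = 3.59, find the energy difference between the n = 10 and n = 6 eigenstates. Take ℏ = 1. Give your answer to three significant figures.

ΔE = 14.4

E_n = ℏω(n + ½), so ΔE = (10 − 6) ℏω = 4 × 3.59 = 14.36.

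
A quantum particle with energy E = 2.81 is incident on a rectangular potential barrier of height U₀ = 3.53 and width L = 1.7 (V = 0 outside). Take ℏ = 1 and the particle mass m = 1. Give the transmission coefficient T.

T = 0.0435

Since E < U₀ the interior solution is evanescent with decay constant κ = √(2m(U₀ − E))/ℏ = 1.200.
κL = 2.040, sinh(κL) = 3.780.
Matching ψ, ψ′ at both faces gives T = [1 + U₀² sinh²(κL) / (4E(U₀ − E))]⁻¹ = 1/23.00 = 0.0435.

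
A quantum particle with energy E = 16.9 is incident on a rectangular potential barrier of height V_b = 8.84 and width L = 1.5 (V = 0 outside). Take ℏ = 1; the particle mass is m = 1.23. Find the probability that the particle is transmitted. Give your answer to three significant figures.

T = 0.979

E > V_b: inside the barrier k₂ = √(2m(E − V_b))/ℏ = 4.453, k₂L = 6.679.
T = [1 + V_b² sin²(k₂L) / (4E(E − V_b))]⁻¹ = 1/1.021 = 0.979.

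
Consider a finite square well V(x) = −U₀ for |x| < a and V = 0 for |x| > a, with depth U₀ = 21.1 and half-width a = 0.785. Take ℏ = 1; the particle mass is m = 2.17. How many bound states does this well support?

The dimensionless depth is z₀ = a√(2mU₀)/ℏ = 0.785 × √(91.57) = 7.512.
A new bound state (alternating even/odd) appears each time z₀ passes a multiple of π/2, so N = ⌊2z₀/π⌋ + 1 = ⌊4.782⌋ + 1 = 5.

N = 5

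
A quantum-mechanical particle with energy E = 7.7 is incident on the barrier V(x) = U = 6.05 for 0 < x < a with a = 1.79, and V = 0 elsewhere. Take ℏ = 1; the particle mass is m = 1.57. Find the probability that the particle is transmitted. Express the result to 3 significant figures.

Above the barrier the interior wavenumber is k₂ = √(2m(E − U))/ℏ = 2.276, giving phase k₂a = 4.074.
T = [1 + U² sin²(k₂a) / (4E(E − U))]⁻¹ = 1/1.465 = 0.683.

T = 0.683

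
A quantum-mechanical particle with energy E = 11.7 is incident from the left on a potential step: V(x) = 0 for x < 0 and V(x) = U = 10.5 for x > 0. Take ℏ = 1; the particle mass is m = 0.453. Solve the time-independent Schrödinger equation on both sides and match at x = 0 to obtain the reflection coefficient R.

The wavenumbers are k₁ = √(2mE)/ℏ = 3.256 on the left and k₂ = √(2m(E − U))/ℏ = 1.043 on the right.
Continuity of ψ and ψ′ at the step yields the reflection amplitude r = (k₁ − k₂)/(k₁ + k₂) = 0.5149; thus R = |r|² = 0.2651, T = 0.7349.

R = 0.265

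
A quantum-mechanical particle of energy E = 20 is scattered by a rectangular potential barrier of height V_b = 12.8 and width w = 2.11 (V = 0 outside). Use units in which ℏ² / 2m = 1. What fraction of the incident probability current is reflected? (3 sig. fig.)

R = 0.0879

Above the barrier the interior wavenumber is k₂ = √(2m(E − V_b))/ℏ = 2.683, giving phase k₂w = 5.662.
Matching at both interfaces gives T⁻¹ = 1 + V_b² sin²(k₂w) / [4E(E − V_b)] = 1.096, hence T = 0.912.
R = 1 − T = 0.0879.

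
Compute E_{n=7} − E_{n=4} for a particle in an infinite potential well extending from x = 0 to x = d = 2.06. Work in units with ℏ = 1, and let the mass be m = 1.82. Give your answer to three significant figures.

ΔE = 21.1

E_n = n²π²ℏ²/(2md²), so ΔE = (7² − 4²) π²ℏ²/(2md²).
ΔE = 33 × π² / (2 × 1.82 × 2.06²) = 21.09.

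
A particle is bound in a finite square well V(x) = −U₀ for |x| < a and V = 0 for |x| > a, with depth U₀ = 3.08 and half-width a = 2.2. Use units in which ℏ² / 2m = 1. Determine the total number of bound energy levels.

Define the well-strength parameter z₀ = (a/ℏ)√(2mU₀) = 2.2 × √(2·0.5·3.08) = 3.861.
A new bound state (alternating even/odd) appears each time z₀ passes a multiple of π/2, so N = ⌊2z₀/π⌋ + 1 = ⌊2.458⌋ + 1 = 3.

N = 3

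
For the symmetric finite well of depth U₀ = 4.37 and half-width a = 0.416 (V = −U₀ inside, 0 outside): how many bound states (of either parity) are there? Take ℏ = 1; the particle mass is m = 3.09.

N = 2

The dimensionless depth is z₀ = a√(2mU₀)/ℏ = 0.416 × √(27.01) = 2.162.
The even/odd transcendental equations gain one root per π/2 in z₀, giving N = 1 + ⌊2z₀/π⌋ = 1 + ⌊1.376⌋ = 2.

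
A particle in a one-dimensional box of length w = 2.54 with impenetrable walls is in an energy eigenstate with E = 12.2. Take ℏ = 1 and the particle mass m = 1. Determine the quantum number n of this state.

n = 4

From E_n = n²π²ℏ²/(2mw²) invert to n = √(2mw²E)/(πℏ).
n = (2.54/π) × √(2 × 1 × 12.2) = 3.994 → n = 4.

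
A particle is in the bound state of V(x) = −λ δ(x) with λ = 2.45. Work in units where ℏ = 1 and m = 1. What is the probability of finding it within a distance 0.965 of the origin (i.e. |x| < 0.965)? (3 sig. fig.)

P = 0.991

The normalised bound state is ψ = √κ e^{−κ|x|} with κ = mλ/ℏ² = 2.450.
P(|x| < d) = ∫_{−d}^{d} κ e^{−2κ|x|} dx = 1 − e^{−2κd} = 1 − e^{−4.729} = 0.9912.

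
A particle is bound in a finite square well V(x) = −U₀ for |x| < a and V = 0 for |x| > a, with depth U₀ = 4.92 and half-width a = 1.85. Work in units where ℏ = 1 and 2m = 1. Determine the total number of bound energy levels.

N = 3

Define the well-strength parameter z₀ = (a/ℏ)√(2mU₀) = 1.85 × √(2·0.5·4.92) = 4.103.
The even/odd transcendental equations gain one root per π/2 in z₀, giving N = 1 + ⌊2z₀/π⌋ = 1 + ⌊2.612⌋ = 3.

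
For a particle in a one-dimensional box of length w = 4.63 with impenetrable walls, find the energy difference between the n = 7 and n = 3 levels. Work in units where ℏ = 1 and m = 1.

E_n = n²π²ℏ²/(2mw²), so ΔE = (7² − 3²) π²ℏ²/(2mw²).
ΔE = 40 × π² / (2 × 1 × 4.63²) = 9.208.

ΔE = 9.21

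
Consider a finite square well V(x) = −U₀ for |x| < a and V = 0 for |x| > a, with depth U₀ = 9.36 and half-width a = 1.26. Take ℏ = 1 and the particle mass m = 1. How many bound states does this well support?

N = 4

Define the well-strength parameter z₀ = (a/ℏ)√(2mU₀) = 1.26 × √(2·1·9.36) = 5.452.
A new bound state (alternating even/odd) appears each time z₀ passes a multiple of π/2, so N = ⌊2z₀/π⌋ + 1 = ⌊3.471⌋ + 1 = 4.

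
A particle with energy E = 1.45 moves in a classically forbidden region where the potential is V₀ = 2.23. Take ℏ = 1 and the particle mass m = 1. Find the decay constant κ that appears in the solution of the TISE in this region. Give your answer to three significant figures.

Since E < V₀ the TISE in this region is ψ'' = κ²ψ with κ = √(2m(V₀ − E))/ℏ.
κ = √(2 × 1 × 0.78) = 1.249.

κ = 1.25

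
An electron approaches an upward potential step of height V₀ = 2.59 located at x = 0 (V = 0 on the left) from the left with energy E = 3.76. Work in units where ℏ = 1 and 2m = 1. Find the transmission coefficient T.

The wavenumbers are k₁ = √(2mE)/ℏ = 1.939 on the left and k₂ = √(2m(E − V₀))/ℏ = 1.082 on the right.
Matching ψ and ψ′ at x = 0 gives r = (k₁ − k₂)/(k₁ + k₂), so R = r² = 0.08057 and T = 1 − R = 0.9194.

T = 0.919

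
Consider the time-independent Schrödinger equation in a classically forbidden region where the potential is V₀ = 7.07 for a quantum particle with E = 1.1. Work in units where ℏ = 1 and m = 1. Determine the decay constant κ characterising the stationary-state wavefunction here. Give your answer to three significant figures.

Since E < V₀ the TISE in this region is ψ'' = κ²ψ with κ = √(2m(V₀ − E))/ℏ.
κ = √(2 × 1 × 5.97) = 3.455.

κ = 3.46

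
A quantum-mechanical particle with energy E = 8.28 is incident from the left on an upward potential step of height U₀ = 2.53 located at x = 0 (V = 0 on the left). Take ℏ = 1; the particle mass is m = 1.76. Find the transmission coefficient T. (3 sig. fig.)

T = 0.992

On each side the TISE gives plane waves with k = √(2m(E − V))/ℏ: k₁ = √(2·1.76·8.28) = 5.399, k₂ = √(2·1.76·5.75) = 4.499.
Matching ψ and ψ′ at x = 0 gives r = (k₁ − k₂)/(k₁ + k₂), so R = r² = 0.008264 and T = 1 − R = 0.9917.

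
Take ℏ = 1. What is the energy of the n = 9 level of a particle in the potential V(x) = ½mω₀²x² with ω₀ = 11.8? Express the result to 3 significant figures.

The oscillator eigenvalues are E_n = ℏω₀(n + ½), so E_9 = 11.8 × 9.5 = 112.1.

E = 112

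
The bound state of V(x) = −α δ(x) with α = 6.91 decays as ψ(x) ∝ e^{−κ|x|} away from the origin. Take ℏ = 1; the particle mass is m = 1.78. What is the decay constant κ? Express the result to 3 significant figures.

κ = 12.3

Integrating the TISE across x = 0 gives the cusp condition ψ'(0⁺) − ψ'(0⁻) = −(2mα/ℏ²)ψ(0).
With ψ ∝ e^{−κ|x|} this yields −2κ = −2mα/ℏ², so κ = mα/ℏ² = 12.30.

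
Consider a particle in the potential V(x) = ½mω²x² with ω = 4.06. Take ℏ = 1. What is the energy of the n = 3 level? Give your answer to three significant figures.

E = 14.2

The oscillator eigenvalues are E_n = ℏω(n + ½), so E_3 = 4.06 × 3.5 = 14.21.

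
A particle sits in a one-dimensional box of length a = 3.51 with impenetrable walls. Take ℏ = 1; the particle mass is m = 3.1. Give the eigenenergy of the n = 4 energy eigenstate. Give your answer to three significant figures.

E = 2.07

The infinite-well eigenfunctions ψ_n = √(2/a) sin(nπx/a) vanish at both walls, giving E_n = n²π²ℏ²/(2ma²).
E_4 = 4² × π² / (2 × 3.1 × 3.51²) = 2.067.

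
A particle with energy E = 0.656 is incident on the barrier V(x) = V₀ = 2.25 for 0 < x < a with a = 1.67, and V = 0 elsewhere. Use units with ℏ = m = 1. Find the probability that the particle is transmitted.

T = 0.00847

Since E < V₀ the interior solution is evanescent with decay constant κ = √(2m(V₀ − E))/ℏ = 1.785.
κa = 2.982, sinh(κa) = 9.836.
The exact tunnelling result is T⁻¹ = 1 + V₀² sinh²(κa) / [4E(V₀ − E)] = 118.1, so T = 0.00847.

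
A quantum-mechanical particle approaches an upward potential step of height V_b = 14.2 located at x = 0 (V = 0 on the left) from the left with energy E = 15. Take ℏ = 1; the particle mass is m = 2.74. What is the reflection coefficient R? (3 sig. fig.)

The wavenumbers are k₁ = √(2mE)/ℏ = 9.066 on the left and k₂ = √(2m(E − V_b))/ℏ = 2.094 on the right.
Matching ψ and ψ′ at x = 0 gives r = (k₁ − k₂)/(k₁ + k₂), so R = r² = 0.3903 and T = 1 − R = 0.6097.

R = 0.390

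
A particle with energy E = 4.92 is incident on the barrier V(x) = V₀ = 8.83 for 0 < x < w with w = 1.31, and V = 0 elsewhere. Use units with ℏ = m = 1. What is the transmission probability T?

T = 0.00259

Since E < V₀ the interior solution is evanescent with decay constant κ = √(2m(V₀ − E))/ℏ = 2.796.
κw = 3.663, sinh(κw) = 19.48.
The exact tunnelling result is T⁻¹ = 1 + V₀² sinh²(κw) / [4E(V₀ − E)] = 385.6, so T = 0.00259.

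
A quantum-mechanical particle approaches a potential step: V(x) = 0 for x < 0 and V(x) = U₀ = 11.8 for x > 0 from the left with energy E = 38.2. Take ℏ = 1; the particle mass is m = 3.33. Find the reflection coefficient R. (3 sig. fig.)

R = 0.00848

On each side the TISE gives plane waves with k = √(2m(E − V))/ℏ: k₁ = √(2·3.33·38.2) = 15.95, k₂ = √(2·3.33·26.4) = 13.26.
Continuity of ψ and ψ′ at the step yields the reflection amplitude r = (k₁ − k₂)/(k₁ + k₂) = 0.09211; thus R = |r|² = 0.008484, T = 0.9915.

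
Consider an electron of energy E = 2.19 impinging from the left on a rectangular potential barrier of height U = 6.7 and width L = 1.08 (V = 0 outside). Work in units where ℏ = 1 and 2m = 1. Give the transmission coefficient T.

Since E < U the interior solution is evanescent with decay constant κ = √(2m(U − E))/ℏ = 2.124.
κL = 2.294, sinh(κL) = 4.905.
The exact tunnelling result is T⁻¹ = 1 + U² sinh²(κL) / [4E(U − E)] = 28.33, so T = 0.0353.

T = 0.0353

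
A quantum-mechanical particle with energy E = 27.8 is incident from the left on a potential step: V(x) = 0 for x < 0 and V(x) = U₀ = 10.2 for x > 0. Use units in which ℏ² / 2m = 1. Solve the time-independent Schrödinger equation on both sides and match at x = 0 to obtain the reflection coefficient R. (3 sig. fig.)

R = 0.0129

The wavenumbers are k₁ = √(2mE)/ℏ = 5.273 on the left and k₂ = √(2m(E − U₀))/ℏ = 4.195 on the right.
Matching ψ and ψ′ at x = 0 gives r = (k₁ − k₂)/(k₁ + k₂), so R = r² = 0.01295 and T = 1 − R = 0.9871.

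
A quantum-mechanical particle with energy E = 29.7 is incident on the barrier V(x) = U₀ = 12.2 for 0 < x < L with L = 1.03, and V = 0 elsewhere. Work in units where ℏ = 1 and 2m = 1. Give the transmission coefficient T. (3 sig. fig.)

Above the barrier the interior wavenumber is k₂ = √(2m(E − U₀))/ℏ = 4.183, giving phase k₂L = 4.309.
T = [1 + U₀² sin²(k₂L) / (4E(E − U₀))]⁻¹ = 1/1.061 = 0.943.

T = 0.943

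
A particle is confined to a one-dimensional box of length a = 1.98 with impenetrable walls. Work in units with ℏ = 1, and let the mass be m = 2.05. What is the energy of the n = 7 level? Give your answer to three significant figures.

Requiring ψ(0) = ψ(a) = 0 quantises k = nπ/a, hence E_n = ℏ²k²/2m = n²π²ℏ²/(2ma²).
E_7 = 7² × π² / (2 × 2.05 × 1.98²) = 30.09.

E = 30.1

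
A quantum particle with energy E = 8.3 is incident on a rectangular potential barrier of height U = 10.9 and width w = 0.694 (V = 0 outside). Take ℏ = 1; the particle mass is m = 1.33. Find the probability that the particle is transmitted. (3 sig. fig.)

T = 0.0737

E < U: inside the barrier ψ ∝ e^{±κx} with κ = √(2m(U − E))/ℏ = 2.630.
κw = 1.825, sinh(κw) = 3.021.
Matching ψ, ψ′ at both faces gives T = [1 + U² sinh²(κw) / (4E(U − E))]⁻¹ = 1/13.56 = 0.0737.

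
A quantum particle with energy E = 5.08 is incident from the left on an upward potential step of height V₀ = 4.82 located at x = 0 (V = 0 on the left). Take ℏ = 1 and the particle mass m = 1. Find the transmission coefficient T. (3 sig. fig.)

T = 0.602

On each side the TISE gives plane waves with k = √(2m(E − V))/ℏ: k₁ = √(2·1·5.08) = 3.187, k₂ = √(2·1·0.26) = 0.7211.
Matching ψ and ψ′ at x = 0 gives r = (k₁ − k₂)/(k₁ + k₂), so R = r² = 0.3982 and T = 1 − R = 0.6018.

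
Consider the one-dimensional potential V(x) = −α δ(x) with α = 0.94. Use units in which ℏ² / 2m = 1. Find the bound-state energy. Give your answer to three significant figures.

E = -0.221

The bound state is ψ(x) = √κ e^{−κ|x|}. The derivative jump ψ'(0⁺) − ψ'(0⁻) = −(2mα/ℏ²)ψ(0) fixes κ = mα/ℏ² = 0.4700.
Then E = −ℏ²κ²/(2m) = −mα²/(2ℏ²) = -0.2209.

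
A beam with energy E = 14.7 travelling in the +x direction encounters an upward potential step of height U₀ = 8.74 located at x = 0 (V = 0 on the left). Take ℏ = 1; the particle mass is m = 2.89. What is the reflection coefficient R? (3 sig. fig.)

On each side the TISE gives plane waves with k = √(2m(E − V))/ℏ: k₁ = √(2·2.89·14.7) = 9.218, k₂ = √(2·2.89·5.96) = 5.869.
Continuity of ψ and ψ′ at the step yields the reflection amplitude r = (k₁ − k₂)/(k₁ + k₂) = 0.2219; thus R = |r|² = 0.04926, T = 0.9507.

R = 0.0493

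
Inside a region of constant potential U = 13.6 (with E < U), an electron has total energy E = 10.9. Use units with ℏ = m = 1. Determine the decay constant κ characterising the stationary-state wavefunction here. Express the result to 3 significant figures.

κ = 2.32

Since E < U the TISE in this region is ψ'' = κ²ψ with κ = √(2m(U − E))/ℏ.
κ = √(2 × 1 × 2.7) = 2.324.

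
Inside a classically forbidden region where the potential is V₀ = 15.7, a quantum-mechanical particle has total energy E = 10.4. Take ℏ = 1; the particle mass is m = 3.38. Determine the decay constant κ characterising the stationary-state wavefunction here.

κ = 5.99

Since E < V₀ the TISE in this region is ψ'' = κ²ψ with κ = √(2m(V₀ − E))/ℏ.
κ = √(2 × 3.38 × 5.3) = 5.986.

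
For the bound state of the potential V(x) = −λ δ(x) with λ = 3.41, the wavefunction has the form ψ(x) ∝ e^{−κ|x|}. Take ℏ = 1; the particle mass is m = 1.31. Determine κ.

Integrating the TISE across x = 0 gives the cusp condition ψ'(0⁺) − ψ'(0⁻) = −(2mλ/ℏ²)ψ(0).
With ψ ∝ e^{−κ|x|} this yields −2κ = −2mλ/ℏ², so κ = mλ/ℏ² = 4.467.

κ = 4.47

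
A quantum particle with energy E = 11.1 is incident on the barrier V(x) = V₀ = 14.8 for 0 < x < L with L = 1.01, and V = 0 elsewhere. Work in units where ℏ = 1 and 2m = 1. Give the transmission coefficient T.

Since E < V₀ the interior solution is evanescent with decay constant κ = √(2m(V₀ − E))/ℏ = 1.924.
κL = 1.943, sinh(κL) = 3.417.
The exact tunnelling result is T⁻¹ = 1 + V₀² sinh²(κL) / [4E(V₀ − E)] = 16.57, so T = 0.0603.

T = 0.0603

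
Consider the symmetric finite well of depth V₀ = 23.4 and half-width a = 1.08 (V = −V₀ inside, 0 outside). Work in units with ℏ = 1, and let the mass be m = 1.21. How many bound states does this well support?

Define the well-strength parameter z₀ = (a/ℏ)√(2mV₀) = 1.08 × √(2·1.21·23.4) = 8.127.
The even/odd transcendental equations gain one root per π/2 in z₀, giving N = 1 + ⌊2z₀/π⌋ = 1 + ⌊5.174⌋ = 6.

N = 6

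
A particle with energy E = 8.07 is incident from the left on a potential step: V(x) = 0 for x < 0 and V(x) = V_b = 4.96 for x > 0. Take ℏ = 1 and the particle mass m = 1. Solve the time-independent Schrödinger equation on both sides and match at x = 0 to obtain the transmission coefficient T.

T = 0.945

On each side the TISE gives plane waves with k = √(2m(E − V))/ℏ: k₁ = √(2·1·8.07) = 4.017, k₂ = √(2·1·3.11) = 2.494.
Matching ψ and ψ′ at x = 0 gives r = (k₁ − k₂)/(k₁ + k₂), so R = r² = 0.05474 and T = 1 − R = 0.9453.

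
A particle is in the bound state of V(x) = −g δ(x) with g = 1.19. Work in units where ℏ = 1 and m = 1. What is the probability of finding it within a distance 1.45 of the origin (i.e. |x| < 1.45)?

The normalised bound state is ψ = √κ e^{−κ|x|} with κ = mg/ℏ² = 1.190.
P(|x| < d) = ∫_{−d}^{d} κ e^{−2κ|x|} dx = 1 − e^{−2κd} = 1 − e^{−3.451} = 0.9683.

P = 0.968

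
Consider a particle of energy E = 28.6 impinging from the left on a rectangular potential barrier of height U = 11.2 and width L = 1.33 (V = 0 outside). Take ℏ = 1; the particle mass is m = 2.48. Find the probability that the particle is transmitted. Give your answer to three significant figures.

Above the barrier the interior wavenumber is k₂ = √(2m(E − U))/ℏ = 9.290, giving phase k₂L = 12.36.
Matching at both interfaces gives T⁻¹ = 1 + U² sin²(k₂L) / [4E(E − U)] = 1.003, hence T = 0.997.

T = 0.997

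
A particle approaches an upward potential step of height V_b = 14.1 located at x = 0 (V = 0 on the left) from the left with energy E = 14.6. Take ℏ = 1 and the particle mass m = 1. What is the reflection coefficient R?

The wavenumbers are k₁ = √(2mE)/ℏ = 5.404 on the left and k₂ = √(2m(E − V_b))/ℏ = 1.000 on the right.
Matching ψ and ψ′ at x = 0 gives r = (k₁ − k₂)/(k₁ + k₂), so R = r² = 0.4729 and T = 1 − R = 0.5271.

R = 0.473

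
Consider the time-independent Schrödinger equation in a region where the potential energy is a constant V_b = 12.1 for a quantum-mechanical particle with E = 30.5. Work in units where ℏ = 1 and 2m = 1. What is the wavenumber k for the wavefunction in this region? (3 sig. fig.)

With E > V_b the solution is oscillatory, ψ ∝ e^{±ikx} with k = √(2m(E − V_b))/ℏ.
k = √(2 × 0.5 × 18.4) = 4.290.

k = 4.29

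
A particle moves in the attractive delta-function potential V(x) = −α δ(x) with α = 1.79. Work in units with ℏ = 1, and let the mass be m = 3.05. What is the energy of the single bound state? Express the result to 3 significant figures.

The bound state is ψ(x) = √κ e^{−κ|x|}. The derivative jump ψ'(0⁺) − ψ'(0⁻) = −(2mα/ℏ²)ψ(0) fixes κ = mα/ℏ² = 5.460.
Then E = −ℏ²κ²/(2m) = −mα²/(2ℏ²) = -4.886.

E = -4.89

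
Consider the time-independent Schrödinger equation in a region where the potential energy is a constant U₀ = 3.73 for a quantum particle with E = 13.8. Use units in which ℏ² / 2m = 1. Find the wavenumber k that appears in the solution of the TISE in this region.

With E > U₀ the solution is oscillatory, ψ ∝ e^{±ikx} with k = √(2m(E − U₀))/ℏ.
k = √(2 × 0.5 × 10.07) = 3.173.

k = 3.17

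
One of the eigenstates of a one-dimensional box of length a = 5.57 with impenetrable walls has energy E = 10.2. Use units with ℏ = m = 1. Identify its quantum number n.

n = 8

From E_n = n²π²ℏ²/(2ma²) invert to n = √(2ma²E)/(πℏ).
n = (5.57/π) × √(2 × 1 × 10.2) = 8.008 → n = 8.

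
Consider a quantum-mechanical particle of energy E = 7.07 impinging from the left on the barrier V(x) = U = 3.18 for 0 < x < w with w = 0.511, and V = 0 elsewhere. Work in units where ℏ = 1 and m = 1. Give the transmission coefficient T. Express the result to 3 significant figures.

Above the barrier the interior wavenumber is k₂ = √(2m(E − U))/ℏ = 2.789, giving phase k₂w = 1.425.
T = [1 + U² sin²(k₂w) / (4E(E − U))]⁻¹ = 1/1.090 = 0.917.

T = 0.917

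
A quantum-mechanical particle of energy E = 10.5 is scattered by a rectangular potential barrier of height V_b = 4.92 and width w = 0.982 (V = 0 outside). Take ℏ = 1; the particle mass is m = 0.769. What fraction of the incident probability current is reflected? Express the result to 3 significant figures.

R = 0.00703

E > V_b: inside the barrier k₂ = √(2m(E − V_b))/ℏ = 2.930, k₂w = 2.877.
Matching at both interfaces gives T⁻¹ = 1 + V_b² sin²(k₂w) / [4E(E − V_b)] = 1.007, hence T = 0.993.
R = 1 − T = 0.00703.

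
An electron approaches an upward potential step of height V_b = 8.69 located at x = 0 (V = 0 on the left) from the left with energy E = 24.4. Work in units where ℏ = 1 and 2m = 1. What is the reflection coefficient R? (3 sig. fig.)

R = 0.0120

On each side the TISE gives plane waves with k = √(2m(E − V))/ℏ: k₁ = √(2·½·24.4) = 4.940, k₂ = √(2·½·15.71) = 3.964.
Matching ψ and ψ′ at x = 0 gives r = (k₁ − k₂)/(k₁ + k₂), so R = r² = 0.01202 and T = 1 − R = 0.9880.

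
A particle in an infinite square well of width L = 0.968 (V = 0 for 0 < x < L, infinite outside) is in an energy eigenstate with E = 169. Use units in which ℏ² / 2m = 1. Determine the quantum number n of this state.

n = 4

From E_n = n²π²ℏ²/(2mL²) invert to n = √(2mL²E)/(πℏ).
n = (0.968/π) × √(2 × 0.5 × 169) = 4.006 → n = 4.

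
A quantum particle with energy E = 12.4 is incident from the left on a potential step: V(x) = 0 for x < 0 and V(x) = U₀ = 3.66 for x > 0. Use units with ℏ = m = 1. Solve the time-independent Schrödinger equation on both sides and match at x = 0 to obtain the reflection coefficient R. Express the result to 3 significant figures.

R = 0.00761

On each side the TISE gives plane waves with k = √(2m(E − V))/ℏ: k₁ = √(2·1·12.4) = 4.980, k₂ = √(2·1·8.74) = 4.181.
Continuity of ψ and ψ′ at the step yields the reflection amplitude r = (k₁ − k₂)/(k₁ + k₂) = 0.08722; thus R = |r|² = 0.007608, T = 0.9924.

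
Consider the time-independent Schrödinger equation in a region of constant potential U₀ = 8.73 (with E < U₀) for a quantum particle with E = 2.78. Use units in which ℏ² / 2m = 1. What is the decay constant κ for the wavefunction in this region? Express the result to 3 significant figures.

Since E < U₀ the TISE in this region is ψ'' = κ²ψ with κ = √(2m(U₀ − E))/ℏ.
κ = √(2 × 0.5 × 5.95) = 2.439.

κ = 2.44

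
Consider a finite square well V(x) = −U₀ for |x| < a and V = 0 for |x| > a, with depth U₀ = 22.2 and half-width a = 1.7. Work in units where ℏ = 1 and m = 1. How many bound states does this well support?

Define the well-strength parameter z₀ = (a/ℏ)√(2mU₀) = 1.7 × √(2·1·22.2) = 11.33.
The even/odd transcendental equations gain one root per π/2 in z₀, giving N = 1 + ⌊2z₀/π⌋ = 1 + ⌊7.211⌋ = 8.

N = 8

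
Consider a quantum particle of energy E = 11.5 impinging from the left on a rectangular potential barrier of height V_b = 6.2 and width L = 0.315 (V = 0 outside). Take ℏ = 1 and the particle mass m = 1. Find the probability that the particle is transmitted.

Above the barrier the interior wavenumber is k₂ = √(2m(E − V_b))/ℏ = 3.256, giving phase k₂L = 1.026.
T = [1 + V_b² sin²(k₂L) / (4E(E − V_b))]⁻¹ = 1/1.115 = 0.897.

T = 0.897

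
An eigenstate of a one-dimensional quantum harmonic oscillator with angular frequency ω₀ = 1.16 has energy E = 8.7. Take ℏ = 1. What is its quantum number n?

n = 7

Invert E_n = (n + ½)ℏω₀: n = E/ℏω₀ − ½ = 7.000, so n = 7.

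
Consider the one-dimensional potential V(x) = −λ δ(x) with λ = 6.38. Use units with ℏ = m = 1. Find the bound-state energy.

E = -20.4

For x ≠ 0 the bound state is ψ ∝ e^{−κ|x|}; integrating the TISE across the delta gives the cusp condition 2κ = 2mλ/ℏ², so κ = 6.380.
Then E = −ℏ²κ²/(2m) = −mλ²/(2ℏ²) = -20.35.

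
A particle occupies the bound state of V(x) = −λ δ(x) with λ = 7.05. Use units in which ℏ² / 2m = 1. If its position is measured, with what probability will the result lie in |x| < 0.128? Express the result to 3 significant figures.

The normalised bound state is ψ = √κ e^{−κ|x|} with κ = mλ/ℏ² = 3.525.
P(|x| < d) = ∫_{−d}^{d} κ e^{−2κ|x|} dx = 1 − e^{−2κd} = 1 − e^{−0.9024} = 0.5944.

P = 0.594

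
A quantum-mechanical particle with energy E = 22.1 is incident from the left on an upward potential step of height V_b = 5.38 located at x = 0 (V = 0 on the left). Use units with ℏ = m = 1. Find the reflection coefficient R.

On each side the TISE gives plane waves with k = √(2m(E − V))/ℏ: k₁ = √(2·1·22.1) = 6.648, k₂ = √(2·1·16.72) = 5.783.
Matching ψ and ψ′ at x = 0 gives r = (k₁ − k₂)/(k₁ + k₂), so R = r² = 0.004848 and T = 1 − R = 0.9952.

R = 0.00485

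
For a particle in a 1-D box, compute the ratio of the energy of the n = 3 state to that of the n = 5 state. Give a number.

E_n = n²π²ℏ²/(2mL²) so the ratio is n₂²/n₁² = 9/25 = 0.36.

0.36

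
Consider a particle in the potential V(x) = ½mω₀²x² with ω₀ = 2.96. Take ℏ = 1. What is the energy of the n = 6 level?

Using E_n = (n + ½)ℏω₀: E_6 = 6.5 × 2.96 = 19.24.

E = 19.2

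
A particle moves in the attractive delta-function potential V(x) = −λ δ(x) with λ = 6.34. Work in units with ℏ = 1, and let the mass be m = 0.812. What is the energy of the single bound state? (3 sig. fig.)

The bound state is ψ(x) = √κ e^{−κ|x|}. The derivative jump ψ'(0⁺) − ψ'(0⁻) = −(2mλ/ℏ²)ψ(0) fixes κ = mλ/ℏ² = 5.148.
Then E = −ℏ²κ²/(2m) = −mλ²/(2ℏ²) = -16.32.

E = -16.3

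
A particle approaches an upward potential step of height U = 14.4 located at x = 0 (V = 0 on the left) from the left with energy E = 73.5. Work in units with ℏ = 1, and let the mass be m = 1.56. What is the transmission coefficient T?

T = 0.997

The wavenumbers are k₁ = √(2mE)/ℏ = 15.14 on the left and k₂ = √(2m(E − U))/ℏ = 13.58 on the right.
Matching ψ and ψ′ at x = 0 gives r = (k₁ − k₂)/(k₁ + k₂), so R = r² = 0.002966 and T = 1 − R = 0.9970.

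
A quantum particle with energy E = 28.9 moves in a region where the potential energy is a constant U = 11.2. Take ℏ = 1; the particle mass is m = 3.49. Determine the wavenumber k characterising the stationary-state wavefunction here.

With E > U the solution is oscillatory, ψ ∝ e^{±ikx} with k = √(2m(E − U))/ℏ.
k = √(2 × 3.49 × 17.7) = 11.12.

k = 11.1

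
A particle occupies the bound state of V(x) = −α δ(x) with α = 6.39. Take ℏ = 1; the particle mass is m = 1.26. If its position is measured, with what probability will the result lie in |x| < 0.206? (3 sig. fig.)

The normalised bound state is ψ = √κ e^{−κ|x|} with κ = mα/ℏ² = 8.051.
P(|x| < d) = ∫_{−d}^{d} κ e^{−2κ|x|} dx = 1 − e^{−2κd} = 1 − e^{−3.317} = 0.9637.

P = 0.964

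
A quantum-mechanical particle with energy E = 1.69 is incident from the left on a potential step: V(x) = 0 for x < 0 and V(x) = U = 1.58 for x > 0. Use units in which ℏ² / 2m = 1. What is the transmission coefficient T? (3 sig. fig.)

T = 0.648

On each side the TISE gives plane waves with k = √(2m(E − V))/ℏ: k₁ = √(2·½·1.69) = 1.300, k₂ = √(2·½·0.11) = 0.3317.
Continuity of ψ and ψ′ at the step yields the reflection amplitude r = (k₁ − k₂)/(k₁ + k₂) = 0.5935; thus R = |r|² = 0.3522, T = 0.6478.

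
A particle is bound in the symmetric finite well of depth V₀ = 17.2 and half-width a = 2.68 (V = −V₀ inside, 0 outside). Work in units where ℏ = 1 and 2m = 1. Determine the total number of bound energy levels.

The dimensionless depth is z₀ = a√(2mV₀)/ℏ = 2.68 × √(17.20) = 11.11.
A new bound state (alternating even/odd) appears each time z₀ passes a multiple of π/2, so N = ⌊2z₀/π⌋ + 1 = ⌊7.076⌋ + 1 = 8.

N = 8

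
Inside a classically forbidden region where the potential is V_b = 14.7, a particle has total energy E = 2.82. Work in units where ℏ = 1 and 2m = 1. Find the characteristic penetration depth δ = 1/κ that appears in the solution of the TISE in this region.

Since E < V_b the TISE in this region is ψ'' = κ²ψ with κ = √(2m(V_b − E))/ℏ.
κ = √(2 × 0.5 × 11.88) = 3.447. The penetration depth is δ = 1/κ = 0.290.

δ = 0.290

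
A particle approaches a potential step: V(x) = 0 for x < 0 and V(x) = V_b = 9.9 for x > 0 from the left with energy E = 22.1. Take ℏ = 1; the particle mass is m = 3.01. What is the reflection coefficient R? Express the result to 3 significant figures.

On each side the TISE gives plane waves with k = √(2m(E − V))/ℏ: k₁ = √(2·3.01·22.1) = 11.53, k₂ = √(2·3.01·12.2) = 8.570.
Matching ψ and ψ′ at x = 0 gives r = (k₁ − k₂)/(k₁ + k₂), so R = r² = 0.02174 and T = 1 − R = 0.9783.

R = 0.0217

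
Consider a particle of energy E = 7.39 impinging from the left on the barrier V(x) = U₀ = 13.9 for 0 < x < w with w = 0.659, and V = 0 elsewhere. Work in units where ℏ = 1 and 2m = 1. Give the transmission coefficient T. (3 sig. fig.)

T = 0.129

E < U₀: inside the barrier ψ ∝ e^{±κx} with κ = √(2m(U₀ − E))/ℏ = 2.551.
κw = 1.681, sinh(κw) = 2.594.
The exact tunnelling result is T⁻¹ = 1 + U₀² sinh²(κw) / [4E(U₀ − E)] = 7.753, so T = 0.129.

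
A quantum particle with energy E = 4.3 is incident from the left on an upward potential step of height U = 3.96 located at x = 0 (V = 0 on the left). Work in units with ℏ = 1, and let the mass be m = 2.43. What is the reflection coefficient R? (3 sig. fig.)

R = 0.315

The wavenumbers are k₁ = √(2mE)/ℏ = 4.571 on the left and k₂ = √(2m(E − U))/ℏ = 1.285 on the right.
Matching ψ and ψ′ at x = 0 gives r = (k₁ − k₂)/(k₁ + k₂), so R = r² = 0.3148 and T = 1 − R = 0.6852.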